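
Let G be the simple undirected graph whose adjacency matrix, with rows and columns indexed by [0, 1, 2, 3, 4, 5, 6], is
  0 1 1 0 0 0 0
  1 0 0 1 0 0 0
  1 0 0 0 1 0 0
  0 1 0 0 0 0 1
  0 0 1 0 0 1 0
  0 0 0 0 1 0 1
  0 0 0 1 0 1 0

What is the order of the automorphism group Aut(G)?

14

G is 2-regular and connected on 7 vertices, i.e. the cycle C_7. The automorphisms of the 7-cycle are exactly the symmetries of a regular 7-gon: the dihedral group D_7, |D_7| = 14.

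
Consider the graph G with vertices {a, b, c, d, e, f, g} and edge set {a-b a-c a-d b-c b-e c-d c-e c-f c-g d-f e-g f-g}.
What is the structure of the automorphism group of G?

the dihedral group of order 12

Vertex c is the unique vertex of degree 6; the remaining 6 vertices each have degree 3 and induce a cycle, so G is the wheel on 7 vertices with hub c. Every automorphism fixes the hub and acts on the rim 6-cycle, so Aut(G) ≅ Aut(C_6) = D_6 of order 12.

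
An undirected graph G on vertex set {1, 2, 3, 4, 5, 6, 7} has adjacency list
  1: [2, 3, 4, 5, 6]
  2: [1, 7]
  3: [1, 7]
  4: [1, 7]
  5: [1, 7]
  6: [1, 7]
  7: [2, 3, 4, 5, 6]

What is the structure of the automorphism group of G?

The vertices split by degree into {1, 7} (degree 5) and {2, 3, 4, 5, 6} (degree 2); every edge runs between the two parts, so G is the complete bipartite graph K_{2,5}. The parts have unequal sizes, so no automorphism swaps them; each part is permuted independently, giving S_2 × S_5 of order 2!·5! = 240.

S_2 × S_5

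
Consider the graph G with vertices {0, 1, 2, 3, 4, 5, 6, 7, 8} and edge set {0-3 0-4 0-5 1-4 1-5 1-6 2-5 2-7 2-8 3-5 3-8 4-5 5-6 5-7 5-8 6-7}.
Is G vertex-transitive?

Vertex 5 is the only vertex of degree 8, so every automorphism fixes it; G is not vertex-transitive.

No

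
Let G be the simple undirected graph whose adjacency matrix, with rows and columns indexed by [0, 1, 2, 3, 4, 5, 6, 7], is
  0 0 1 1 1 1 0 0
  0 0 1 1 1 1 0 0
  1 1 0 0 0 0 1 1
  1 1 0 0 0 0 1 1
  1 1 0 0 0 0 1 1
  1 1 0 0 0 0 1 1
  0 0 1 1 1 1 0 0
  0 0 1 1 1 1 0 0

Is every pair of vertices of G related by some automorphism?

G is 4-regular and bipartite with parts {2, 3, 4, 5} and {0, 1, 6, 7} (each part is independent and every cross-pair is an edge), so G = K_{4,4}. Aut(K_{4,4}) is the wreath product S_4 ≀ Z_2: permute within each part, then optionally swap the parts; |Aut| = 2·(4!)² = 1152. This group acts transitively on the 8 vertices.

Yes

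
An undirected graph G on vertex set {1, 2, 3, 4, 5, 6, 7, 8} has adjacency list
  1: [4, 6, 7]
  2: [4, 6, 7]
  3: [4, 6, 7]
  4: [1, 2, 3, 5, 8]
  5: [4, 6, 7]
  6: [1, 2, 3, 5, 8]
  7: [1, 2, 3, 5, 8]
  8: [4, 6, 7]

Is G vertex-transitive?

Automorphisms preserve degree, but G has vertices of degree 3 and vertices of degree 5; no automorphism maps one to the other, so G is not vertex-transitive.

No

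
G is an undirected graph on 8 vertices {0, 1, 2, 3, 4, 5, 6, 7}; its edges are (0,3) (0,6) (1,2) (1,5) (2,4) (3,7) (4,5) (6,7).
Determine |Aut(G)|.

128

G has two connected components, {0, 3, 6, 7} and {1, 2, 4, 5}; each is 2-regular, so G = C_4 ⊔ C_4. With two isomorphic components, Aut(G) = Aut(C_4) ≀ S_2 = (D_4 × D_4) ⋊ Z_2: permute each cycle by D_4, then optionally swap the two cycles. Order 2·(2·4)² = 128.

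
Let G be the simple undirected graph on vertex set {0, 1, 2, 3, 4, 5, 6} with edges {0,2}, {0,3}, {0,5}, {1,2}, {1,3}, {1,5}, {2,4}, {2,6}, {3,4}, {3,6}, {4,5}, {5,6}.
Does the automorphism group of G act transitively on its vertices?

No

Automorphisms preserve degree, but G has vertices of degree 3 and vertices of degree 4; no automorphism maps one to the other, so G is not vertex-transitive.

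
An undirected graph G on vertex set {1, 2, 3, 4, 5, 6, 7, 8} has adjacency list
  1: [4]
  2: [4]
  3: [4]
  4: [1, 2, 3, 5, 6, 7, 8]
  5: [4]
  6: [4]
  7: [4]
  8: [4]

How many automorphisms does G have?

Vertex 4 has degree 7 and every other vertex has degree 1, so G is the star K_{1,7} with centre 4. Any automorphism fixes the centre and permutes the 7 leaves freely, so Aut(G) ≅ S_7 of order 7! = 5040.

5040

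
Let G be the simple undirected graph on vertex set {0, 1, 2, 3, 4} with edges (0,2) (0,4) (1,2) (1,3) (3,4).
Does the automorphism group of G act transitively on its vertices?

Yes

Every vertex has degree 2 and the graph is connected, so G is the 5-cycle C_5. The automorphisms of the 5-cycle are exactly the symmetries of a regular 5-gon: the dihedral group D_5, |D_5| = 10. This group acts transitively on the 5 vertices.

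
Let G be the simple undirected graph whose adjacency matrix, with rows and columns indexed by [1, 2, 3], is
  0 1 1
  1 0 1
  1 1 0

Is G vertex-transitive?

All 3 vertices are pairwise adjacent: G = K_3. Any permutation of the 3 vertices preserves K_3, so Aut(K_3) = S_3 of order 3! = 6. Under this action every vertex can be carried to every other, so G is vertex-transitive.

Yes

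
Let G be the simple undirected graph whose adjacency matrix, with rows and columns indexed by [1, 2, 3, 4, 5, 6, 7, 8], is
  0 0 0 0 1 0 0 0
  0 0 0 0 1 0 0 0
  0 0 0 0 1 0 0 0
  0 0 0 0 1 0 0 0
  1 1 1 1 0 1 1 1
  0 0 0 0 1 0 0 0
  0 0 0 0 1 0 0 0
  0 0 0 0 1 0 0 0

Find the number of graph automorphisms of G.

5040

Vertex 5 has degree 7 and every other vertex has degree 1, so G is the star K_{1,7} with centre 5. Any automorphism fixes the centre and permutes the 7 leaves freely, so Aut(G) ≅ S_7 of order 7! = 5040.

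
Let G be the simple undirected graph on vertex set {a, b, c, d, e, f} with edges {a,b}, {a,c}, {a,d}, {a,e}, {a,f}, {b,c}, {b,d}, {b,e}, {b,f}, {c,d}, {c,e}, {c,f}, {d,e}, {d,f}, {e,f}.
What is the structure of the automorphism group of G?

All 6 vertices are pairwise adjacent: G = K_6. Every bijection on the vertex set is an automorphism of K_6; hence Aut(K_6) ≅ S_6, order 720.

the symmetric group on 6 letters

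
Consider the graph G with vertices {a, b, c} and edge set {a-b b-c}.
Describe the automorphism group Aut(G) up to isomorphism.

C_2

The degree sequence is [1, 2, 1]; the two degree-1 vertices a and c are the ends of a path, so G = P_3. A path has exactly one nontrivial symmetry — reversal — giving Aut(G) of order 2.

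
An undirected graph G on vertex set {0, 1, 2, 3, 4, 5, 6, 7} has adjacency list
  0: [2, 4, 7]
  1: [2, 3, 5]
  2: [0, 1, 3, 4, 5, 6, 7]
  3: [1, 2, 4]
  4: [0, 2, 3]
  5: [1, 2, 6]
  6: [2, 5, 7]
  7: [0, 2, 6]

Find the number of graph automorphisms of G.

14

Vertex 2 is the unique vertex of degree 7; the remaining 7 vertices each have degree 3 and induce a cycle, so G is the wheel on 8 vertices with hub 2. With the hub fixed, the remaining symmetry is that of the rim cycle C_7, giving the dihedral group D_7.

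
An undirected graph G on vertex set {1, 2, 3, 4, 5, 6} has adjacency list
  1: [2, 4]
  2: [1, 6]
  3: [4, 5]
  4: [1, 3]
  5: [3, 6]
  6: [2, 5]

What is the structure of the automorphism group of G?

D_6

Every vertex has degree 2 and the graph is connected, so G is the 6-cycle C_6. C_6 has 6 rotations and 6 reflections, so Aut(C_6) ≅ D_6 of order 12.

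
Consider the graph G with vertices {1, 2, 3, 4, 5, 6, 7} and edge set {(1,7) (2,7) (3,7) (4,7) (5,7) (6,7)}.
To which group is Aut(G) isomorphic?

Vertex 7 has degree 6 and every other vertex has degree 1, so G is the star K_{1,6} with centre 7. The 6 leaves are pairwise interchangeable while the centre is fixed, giving Aut(G) = S_6.

S_6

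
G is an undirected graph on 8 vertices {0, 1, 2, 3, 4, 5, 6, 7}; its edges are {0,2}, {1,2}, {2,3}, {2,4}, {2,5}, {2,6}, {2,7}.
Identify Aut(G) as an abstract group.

the symmetric group on 7 letters

Vertex 2 has degree 7 and every other vertex has degree 1, so G is the star K_{1,7} with centre 2. Any automorphism fixes the centre and permutes the 7 leaves freely, so Aut(G) ≅ S_7 of order 7! = 5040.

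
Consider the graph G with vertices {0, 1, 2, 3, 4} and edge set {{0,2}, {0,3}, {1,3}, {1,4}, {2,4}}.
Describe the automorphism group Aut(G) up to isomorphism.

the dihedral group of order 10

G is 2-regular and connected on 5 vertices, i.e. the cycle C_5. C_5 has 5 rotations and 5 reflections, so Aut(C_5) ≅ D_5 of order 10.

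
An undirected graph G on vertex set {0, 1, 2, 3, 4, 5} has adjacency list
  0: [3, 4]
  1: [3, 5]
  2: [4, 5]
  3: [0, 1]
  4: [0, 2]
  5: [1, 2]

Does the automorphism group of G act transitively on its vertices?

Yes

Every vertex has degree 2 and the graph is connected, so G is the 6-cycle C_6. The automorphisms of the 6-cycle are exactly the symmetries of a regular 6-gon: the dihedral group D_6, |D_6| = 12. Under this action every vertex can be carried to every other, so G is vertex-transitive.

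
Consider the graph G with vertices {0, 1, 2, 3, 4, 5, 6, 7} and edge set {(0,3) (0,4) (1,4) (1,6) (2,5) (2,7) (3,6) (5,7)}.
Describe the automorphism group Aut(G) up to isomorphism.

D_3 × D_5

G has two connected components, {0, 1, 3, 4, 6} and {2, 5, 7}; each is 2-regular, so G = C_5 ⊔ C_3. The components are non-isomorphic (different sizes), so Aut(G) = Aut(C_3) × Aut(C_5) = D_3 × D_5 of order 6·10 = 60.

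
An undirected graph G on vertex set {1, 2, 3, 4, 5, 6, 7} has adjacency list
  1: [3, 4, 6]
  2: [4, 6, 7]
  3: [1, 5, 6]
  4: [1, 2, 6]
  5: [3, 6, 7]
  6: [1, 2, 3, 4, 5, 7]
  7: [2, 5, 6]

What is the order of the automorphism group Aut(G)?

Vertex 6 is the unique vertex of degree 6; the remaining 6 vertices each have degree 3 and induce a cycle, so G is the wheel on 7 vertices with hub 6. With the hub fixed, the remaining symmetry is that of the rim cycle C_6, giving the dihedral group D_6.

12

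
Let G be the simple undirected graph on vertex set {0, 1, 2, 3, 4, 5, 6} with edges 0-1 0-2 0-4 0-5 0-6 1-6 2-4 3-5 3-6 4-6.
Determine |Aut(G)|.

1

Degrees alone do not determine every vertex (e.g. 1 and 2 both have degree 2), but their neighbour-degree multisets differ: N(1) has degrees [4, 5] while N(2) has degrees [3, 5]. Repeating this refinement separates all vertices, so the only automorphism is the identity.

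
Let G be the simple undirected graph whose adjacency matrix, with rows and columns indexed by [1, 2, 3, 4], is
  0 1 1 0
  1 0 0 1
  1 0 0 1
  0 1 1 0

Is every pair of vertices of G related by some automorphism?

G is 2-regular and bipartite with parts {1, 4} and {2, 3} (each part is independent and every cross-pair is an edge), so G = K_{2,2}. Aut(K_{2,2}) is the wreath product S_2 ≀ Z_2: permute within each part, then optionally swap the parts; |Aut| = 2·(2!)² = 8. This group acts transitively on the 4 vertices.

Yes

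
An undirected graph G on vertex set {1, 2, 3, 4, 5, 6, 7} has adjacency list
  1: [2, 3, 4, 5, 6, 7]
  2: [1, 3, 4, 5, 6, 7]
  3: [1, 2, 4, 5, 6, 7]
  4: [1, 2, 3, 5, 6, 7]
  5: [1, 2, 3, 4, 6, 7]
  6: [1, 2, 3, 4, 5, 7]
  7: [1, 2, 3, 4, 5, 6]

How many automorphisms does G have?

5040

Every vertex has degree 6, so G is the complete graph K_7. Any permutation of the 7 vertices preserves K_7, so Aut(K_7) = S_7 of order 7! = 5040.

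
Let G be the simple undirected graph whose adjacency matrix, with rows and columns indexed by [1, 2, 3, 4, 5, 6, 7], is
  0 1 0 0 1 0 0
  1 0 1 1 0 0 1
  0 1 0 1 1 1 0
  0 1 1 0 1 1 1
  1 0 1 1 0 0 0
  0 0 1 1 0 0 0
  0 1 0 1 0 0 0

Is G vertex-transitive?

Vertex 4 is the only vertex of degree 5, so every automorphism fixes it; G is not vertex-transitive.

No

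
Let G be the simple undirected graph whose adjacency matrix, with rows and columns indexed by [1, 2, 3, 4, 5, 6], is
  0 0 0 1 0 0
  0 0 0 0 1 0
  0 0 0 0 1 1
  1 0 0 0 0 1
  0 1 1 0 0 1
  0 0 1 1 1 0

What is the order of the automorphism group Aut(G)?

1

Degrees alone do not determine every vertex (e.g. 1 and 2 both have degree 1), but their neighbour-degree multisets differ: N(1) has degrees [2] while N(2) has degrees [3]. Repeating this refinement separates all vertices, so the only automorphism is the identity.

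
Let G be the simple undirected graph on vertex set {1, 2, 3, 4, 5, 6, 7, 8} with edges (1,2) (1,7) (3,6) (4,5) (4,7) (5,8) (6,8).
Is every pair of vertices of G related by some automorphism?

No

Automorphisms preserve degree, but G has vertices of degree 1 and vertices of degree 2; no automorphism maps one to the other, so G is not vertex-transitive.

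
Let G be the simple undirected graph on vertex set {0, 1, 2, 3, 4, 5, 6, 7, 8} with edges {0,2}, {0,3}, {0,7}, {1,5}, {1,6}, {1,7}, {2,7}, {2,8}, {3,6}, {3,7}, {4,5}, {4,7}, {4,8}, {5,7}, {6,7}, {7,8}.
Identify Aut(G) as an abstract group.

the dihedral group of order 16

Vertex 7 is the unique vertex of degree 8; the remaining 8 vertices each have degree 3 and induce a cycle, so G is the wheel on 9 vertices with hub 7. Every automorphism fixes the hub and acts on the rim 8-cycle, so Aut(G) ≅ Aut(C_8) = D_8 of order 16.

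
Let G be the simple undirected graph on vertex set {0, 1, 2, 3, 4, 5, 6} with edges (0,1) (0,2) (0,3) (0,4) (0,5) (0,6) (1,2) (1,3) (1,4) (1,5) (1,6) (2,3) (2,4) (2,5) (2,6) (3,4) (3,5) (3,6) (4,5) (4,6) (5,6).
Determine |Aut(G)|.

Every vertex has degree 6, so G is the complete graph K_7. Every bijection on the vertex set is an automorphism of K_7; hence Aut(K_7) ≅ S_7, order 5040.

5040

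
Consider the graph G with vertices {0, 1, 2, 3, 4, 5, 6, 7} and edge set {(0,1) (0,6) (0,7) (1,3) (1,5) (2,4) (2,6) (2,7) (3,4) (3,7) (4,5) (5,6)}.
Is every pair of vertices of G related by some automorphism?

G is 3-regular and bipartite on 2^3 = 8 vertices with girth 4; it is the hypercube graph Q_3. The symmetry group of the 3-cube is the hyperoctahedral group B_3 = Z_2 ≀ S_3, of order 2^3·3! = 48. Under this action every vertex can be carried to every other, so G is vertex-transitive.

Yes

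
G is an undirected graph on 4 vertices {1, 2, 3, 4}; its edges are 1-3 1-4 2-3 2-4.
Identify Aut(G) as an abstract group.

G is 2-regular and connected on 4 vertices, i.e. the cycle C_4. C_4 has 4 rotations and 4 reflections, so Aut(C_4) ≅ D_4 of order 8.

the dihedral group of order 8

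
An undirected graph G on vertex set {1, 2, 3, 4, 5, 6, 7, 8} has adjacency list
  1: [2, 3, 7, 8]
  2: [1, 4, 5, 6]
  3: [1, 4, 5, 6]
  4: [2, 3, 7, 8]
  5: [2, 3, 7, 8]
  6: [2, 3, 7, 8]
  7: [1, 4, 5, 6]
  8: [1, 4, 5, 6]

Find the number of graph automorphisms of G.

G is 4-regular and bipartite with parts {1, 4, 5, 6} and {2, 3, 7, 8} (each part is independent and every cross-pair is an edge), so G = K_{4,4}. Aut(K_{4,4}) is the wreath product S_4 ≀ Z_2: permute within each part, then optionally swap the parts; |Aut| = 2·(4!)² = 1152.

1152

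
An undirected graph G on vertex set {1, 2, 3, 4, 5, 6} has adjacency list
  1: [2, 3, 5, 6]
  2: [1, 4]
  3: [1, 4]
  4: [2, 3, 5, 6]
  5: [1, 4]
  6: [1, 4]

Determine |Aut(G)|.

48

The vertices split by degree into {1, 4} (degree 4) and {2, 3, 5, 6} (degree 2); every edge runs between the two parts, so G is the complete bipartite graph K_{2,4}. The parts have unequal sizes, so no automorphism swaps them; each part is permuted independently, giving S_4 × S_2 of order 4!·2! = 48.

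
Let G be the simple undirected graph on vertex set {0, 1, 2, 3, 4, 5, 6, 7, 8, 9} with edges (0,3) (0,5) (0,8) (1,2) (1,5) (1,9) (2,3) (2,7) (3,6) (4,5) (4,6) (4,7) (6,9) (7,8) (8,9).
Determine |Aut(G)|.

120

G is 3-regular on 10 vertices with no triangles and no 4-cycles (girth 5): this is the Petersen graph. It is a classical fact that the Petersen graph has automorphism group S_5 (order 120), arising from its description as the Kneser graph K(5,2).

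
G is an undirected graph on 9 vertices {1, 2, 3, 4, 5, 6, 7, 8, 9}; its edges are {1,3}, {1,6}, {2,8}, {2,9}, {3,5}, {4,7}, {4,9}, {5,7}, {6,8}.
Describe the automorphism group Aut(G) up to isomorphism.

Every vertex has degree 2 and the graph is connected, so G is the 9-cycle C_9. The automorphisms of the 9-cycle are exactly the symmetries of a regular 9-gon: the dihedral group D_9, |D_9| = 18.

D_9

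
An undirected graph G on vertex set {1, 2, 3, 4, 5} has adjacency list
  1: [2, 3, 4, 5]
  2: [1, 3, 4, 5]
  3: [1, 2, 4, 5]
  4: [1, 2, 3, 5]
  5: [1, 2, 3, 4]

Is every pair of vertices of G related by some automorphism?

All 5 vertices are pairwise adjacent: G = K_5. Every bijection on the vertex set is an automorphism of K_5; hence Aut(K_5) ≅ S_5, order 120. Under this action every vertex can be carried to every other, so G is vertex-transitive.

Yes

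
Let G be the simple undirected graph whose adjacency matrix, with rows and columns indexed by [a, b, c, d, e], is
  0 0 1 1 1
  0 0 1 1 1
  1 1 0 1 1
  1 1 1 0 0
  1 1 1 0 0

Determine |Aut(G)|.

8

Vertex c is the unique vertex of degree 4; the remaining 4 vertices each have degree 3 and induce a cycle, so G is the wheel on 5 vertices with hub c. With the hub fixed, the remaining symmetry is that of the rim cycle C_4, giving the dihedral group D_4.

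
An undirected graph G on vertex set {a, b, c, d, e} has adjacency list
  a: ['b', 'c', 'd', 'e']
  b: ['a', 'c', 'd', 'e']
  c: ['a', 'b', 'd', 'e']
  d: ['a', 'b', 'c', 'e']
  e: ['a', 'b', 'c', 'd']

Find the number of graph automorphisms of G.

Every vertex has degree 4, so G is the complete graph K_5. Every bijection on the vertex set is an automorphism of K_5; hence Aut(K_5) ≅ S_5, order 120.

120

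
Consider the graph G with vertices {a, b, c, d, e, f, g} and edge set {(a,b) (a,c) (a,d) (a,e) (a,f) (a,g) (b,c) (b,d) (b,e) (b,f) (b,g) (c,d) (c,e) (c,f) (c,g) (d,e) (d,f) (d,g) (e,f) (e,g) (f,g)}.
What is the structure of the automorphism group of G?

S_7

Every vertex has degree 6, so G is the complete graph K_7. Every bijection on the vertex set is an automorphism of K_7; hence Aut(K_7) ≅ S_7, order 5040.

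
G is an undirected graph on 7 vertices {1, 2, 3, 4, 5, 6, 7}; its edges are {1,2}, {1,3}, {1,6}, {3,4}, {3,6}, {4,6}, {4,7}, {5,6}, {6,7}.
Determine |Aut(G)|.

1

Degrees alone do not determine every vertex (e.g. 1 and 3 both have degree 3), but their neighbour-degree multisets differ: N(1) has degrees [1, 3, 5] while N(3) has degrees [3, 3, 5]. Repeating this refinement separates all vertices, so the only automorphism is the identity.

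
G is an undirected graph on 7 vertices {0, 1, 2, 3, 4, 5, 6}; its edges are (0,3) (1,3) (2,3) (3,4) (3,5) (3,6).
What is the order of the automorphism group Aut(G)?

720

Vertex 3 has degree 6 and every other vertex has degree 1, so G is the star K_{1,6} with centre 3. Any automorphism fixes the centre and permutes the 6 leaves freely, so Aut(G) ≅ S_6 of order 6! = 720.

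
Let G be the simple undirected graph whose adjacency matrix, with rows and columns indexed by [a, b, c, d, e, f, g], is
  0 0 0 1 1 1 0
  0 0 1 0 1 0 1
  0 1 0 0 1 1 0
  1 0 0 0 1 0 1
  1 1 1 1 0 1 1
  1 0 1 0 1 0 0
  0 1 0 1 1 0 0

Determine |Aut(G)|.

Vertex e is the unique vertex of degree 6; the remaining 6 vertices each have degree 3 and induce a cycle, so G is the wheel on 7 vertices with hub e. Every automorphism fixes the hub and acts on the rim 6-cycle, so Aut(G) ≅ Aut(C_6) = D_6 of order 12.

12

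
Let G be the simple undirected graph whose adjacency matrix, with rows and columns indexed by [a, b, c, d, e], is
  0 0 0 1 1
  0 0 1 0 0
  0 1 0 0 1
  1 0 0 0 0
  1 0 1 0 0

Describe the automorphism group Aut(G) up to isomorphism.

C_2

The degree sequence is [2, 1, 2, 1, 2]; the two degree-1 vertices b and d are the ends of a path, so G = P_5. A path has exactly one nontrivial symmetry — reversal — giving Aut(G) of order 2.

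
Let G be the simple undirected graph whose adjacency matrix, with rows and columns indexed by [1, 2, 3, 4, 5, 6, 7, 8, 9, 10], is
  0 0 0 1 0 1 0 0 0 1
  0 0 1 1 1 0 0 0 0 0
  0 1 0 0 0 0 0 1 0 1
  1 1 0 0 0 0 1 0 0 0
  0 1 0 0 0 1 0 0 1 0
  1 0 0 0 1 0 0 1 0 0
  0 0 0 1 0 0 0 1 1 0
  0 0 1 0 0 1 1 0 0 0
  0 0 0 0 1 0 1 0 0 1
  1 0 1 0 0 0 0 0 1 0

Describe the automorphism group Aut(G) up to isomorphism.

S_5

G is 3-regular on 10 vertices with no triangles and no 4-cycles (girth 5): this is the Petersen graph. Viewing the Petersen graph as the Kneser graph K(5,2) — vertices are 2-subsets of {1,…,5}, edges join disjoint pairs — its automorphisms are exactly the permutations of the 5-element set, so Aut ≅ S_5 of order 120.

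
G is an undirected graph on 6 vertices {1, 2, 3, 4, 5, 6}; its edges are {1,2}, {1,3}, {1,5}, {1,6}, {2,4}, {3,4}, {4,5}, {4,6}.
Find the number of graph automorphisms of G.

The vertices split by degree into {1, 4} (degree 4) and {2, 3, 5, 6} (degree 2); every edge runs between the two parts, so G is the complete bipartite graph K_{2,4}. Automorphisms preserve the bipartition setwise (since the parts differ in size) and act as S_4 × S_2 within it; |Aut| = 48.

48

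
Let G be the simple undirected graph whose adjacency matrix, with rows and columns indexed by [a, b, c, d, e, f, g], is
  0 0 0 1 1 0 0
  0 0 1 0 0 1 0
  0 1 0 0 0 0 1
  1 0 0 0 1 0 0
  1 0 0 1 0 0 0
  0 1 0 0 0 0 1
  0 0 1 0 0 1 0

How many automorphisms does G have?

G has two connected components, {b, c, f, g} and {a, d, e}; each is 2-regular, so G = C_4 ⊔ C_3. The components are non-isomorphic (different sizes), so Aut(G) = Aut(C_4) × Aut(C_3) = D_4 × D_3 of order 8·6 = 48.

48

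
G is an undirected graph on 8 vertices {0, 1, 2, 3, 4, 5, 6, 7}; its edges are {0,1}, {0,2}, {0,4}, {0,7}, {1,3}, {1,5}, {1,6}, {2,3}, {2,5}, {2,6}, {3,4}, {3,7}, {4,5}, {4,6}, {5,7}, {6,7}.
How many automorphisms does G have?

1152

G is 4-regular and bipartite with parts {1, 2, 4, 7} and {0, 3, 5, 6} (each part is independent and every cross-pair is an edge), so G = K_{4,4}. Each part can be permuted independently (S_4 × S_4) and the two equal-size parts can also be swapped, giving (S_4 × S_4) ⋊ Z_2 of order 2·(4!)² = 1152.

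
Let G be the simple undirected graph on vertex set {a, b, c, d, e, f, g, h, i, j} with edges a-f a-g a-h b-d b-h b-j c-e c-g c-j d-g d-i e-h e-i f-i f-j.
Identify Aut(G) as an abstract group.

G is 3-regular on 10 vertices with no triangles and no 4-cycles (girth 5): this is the Petersen graph. Viewing the Petersen graph as the Kneser graph K(5,2) — vertices are 2-subsets of {1,…,5}, edges join disjoint pairs — its automorphisms are exactly the permutations of the 5-element set, so Aut ≅ S_5 of order 120.

the symmetric group S_5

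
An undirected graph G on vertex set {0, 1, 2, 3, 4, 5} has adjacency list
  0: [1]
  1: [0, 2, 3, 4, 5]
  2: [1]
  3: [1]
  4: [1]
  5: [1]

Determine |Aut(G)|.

120

Vertex 1 has degree 5 and every other vertex has degree 1, so G is the star K_{1,5} with centre 1. Any automorphism fixes the centre and permutes the 5 leaves freely, so Aut(G) ≅ S_5 of order 5! = 120.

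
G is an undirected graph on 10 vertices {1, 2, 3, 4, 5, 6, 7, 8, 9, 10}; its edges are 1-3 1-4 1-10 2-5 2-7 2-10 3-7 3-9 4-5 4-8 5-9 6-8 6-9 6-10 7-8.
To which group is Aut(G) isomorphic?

S_5

G is 3-regular on 10 vertices with no triangles and no 4-cycles (girth 5): this is the Petersen graph. Viewing the Petersen graph as the Kneser graph K(5,2) — vertices are 2-subsets of {1,…,5}, edges join disjoint pairs — its automorphisms are exactly the permutations of the 5-element set, so Aut ≅ S_5 of order 120.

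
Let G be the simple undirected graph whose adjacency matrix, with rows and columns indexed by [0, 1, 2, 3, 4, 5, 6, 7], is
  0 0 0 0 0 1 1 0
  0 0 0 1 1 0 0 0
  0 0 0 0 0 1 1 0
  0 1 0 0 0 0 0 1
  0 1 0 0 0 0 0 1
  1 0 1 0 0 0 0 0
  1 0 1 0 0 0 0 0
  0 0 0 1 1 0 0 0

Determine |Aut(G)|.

128

G has two connected components, {0, 2, 5, 6} and {1, 3, 4, 7}; each is 2-regular, so G = C_4 ⊔ C_4. Aut of a disjoint union of two copies of C_4 is the wreath product D_4 ≀ Z_2, of order 2·8² = 128.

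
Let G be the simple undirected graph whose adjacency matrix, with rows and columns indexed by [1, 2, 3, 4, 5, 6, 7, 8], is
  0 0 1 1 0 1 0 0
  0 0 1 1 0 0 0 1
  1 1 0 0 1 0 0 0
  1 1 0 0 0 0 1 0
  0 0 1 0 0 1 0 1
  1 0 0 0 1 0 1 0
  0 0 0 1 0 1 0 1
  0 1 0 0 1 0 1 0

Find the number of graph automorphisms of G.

48

G is 3-regular and bipartite on 2^3 = 8 vertices with girth 4; it is the hypercube graph Q_3. The symmetry group of the 3-cube is the hyperoctahedral group B_3 = Z_2 ≀ S_3, of order 2^3·3! = 48.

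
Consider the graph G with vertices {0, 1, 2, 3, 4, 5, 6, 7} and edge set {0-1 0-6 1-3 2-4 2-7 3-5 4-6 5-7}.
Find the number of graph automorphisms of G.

Every vertex has degree 2 and the graph is connected, so G is the 8-cycle C_8. C_8 has 8 rotations and 8 reflections, so Aut(C_8) ≅ D_8 of order 16.

16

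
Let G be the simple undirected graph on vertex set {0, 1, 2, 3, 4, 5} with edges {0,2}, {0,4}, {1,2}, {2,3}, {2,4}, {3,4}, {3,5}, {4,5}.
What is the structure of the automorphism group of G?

Degrees alone do not determine every vertex (e.g. 0 and 5 both have degree 2), but their neighbour-degree multisets differ: N(0) has degrees [4, 4] while N(5) has degrees [3, 4]. Repeating this refinement separates all vertices, so the only automorphism is the identity.

the trivial group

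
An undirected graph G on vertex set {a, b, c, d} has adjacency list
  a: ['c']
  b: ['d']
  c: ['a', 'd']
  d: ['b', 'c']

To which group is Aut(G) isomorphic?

Z_2

The degree sequence is [1, 1, 2, 2]; the two degree-1 vertices a and b are the ends of a path, so G = P_4. A path has exactly one nontrivial symmetry — reversal — giving Aut(G) of order 2.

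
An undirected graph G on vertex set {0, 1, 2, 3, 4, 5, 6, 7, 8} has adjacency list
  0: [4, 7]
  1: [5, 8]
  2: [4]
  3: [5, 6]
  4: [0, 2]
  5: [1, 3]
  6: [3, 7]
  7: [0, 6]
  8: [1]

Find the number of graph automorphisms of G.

2

The degree sequence is [2, 2, 1, 2, 2, 2, 2, 2, 1]; the two degree-1 vertices 2 and 8 are the ends of a path, so G = P_9. A path has exactly one nontrivial symmetry — reversal — giving Aut(G) of order 2.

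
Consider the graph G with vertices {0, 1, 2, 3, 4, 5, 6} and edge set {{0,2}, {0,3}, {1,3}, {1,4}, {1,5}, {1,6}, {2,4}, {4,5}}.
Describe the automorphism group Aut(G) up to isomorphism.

the trivial group

Degrees alone do not determine every vertex (e.g. 0 and 2 both have degree 2), but their neighbour-degree multisets differ: N(0) has degrees [2, 2] while N(2) has degrees [2, 3]. Repeating this refinement separates all vertices, so the only automorphism is the identity.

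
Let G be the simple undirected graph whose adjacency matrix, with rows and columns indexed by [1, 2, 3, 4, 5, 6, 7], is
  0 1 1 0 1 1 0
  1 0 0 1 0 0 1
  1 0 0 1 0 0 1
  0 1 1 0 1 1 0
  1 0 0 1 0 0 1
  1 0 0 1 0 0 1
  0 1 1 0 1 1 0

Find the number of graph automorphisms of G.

144

The vertices split by degree into {1, 4, 7} (degree 4) and {2, 3, 5, 6} (degree 3); every edge runs between the two parts, so G is the complete bipartite graph K_{3,4}. The parts have unequal sizes, so no automorphism swaps them; each part is permuted independently, giving S_4 × S_3 of order 4!·3! = 144.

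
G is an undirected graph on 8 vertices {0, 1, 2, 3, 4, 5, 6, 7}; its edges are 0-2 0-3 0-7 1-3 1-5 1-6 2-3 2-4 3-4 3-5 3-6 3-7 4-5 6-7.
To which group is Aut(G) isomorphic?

the dihedral group of order 14

Vertex 3 is the unique vertex of degree 7; the remaining 7 vertices each have degree 3 and induce a cycle, so G is the wheel on 8 vertices with hub 3. Every automorphism fixes the hub and acts on the rim 7-cycle, so Aut(G) ≅ Aut(C_7) = D_7 of order 14.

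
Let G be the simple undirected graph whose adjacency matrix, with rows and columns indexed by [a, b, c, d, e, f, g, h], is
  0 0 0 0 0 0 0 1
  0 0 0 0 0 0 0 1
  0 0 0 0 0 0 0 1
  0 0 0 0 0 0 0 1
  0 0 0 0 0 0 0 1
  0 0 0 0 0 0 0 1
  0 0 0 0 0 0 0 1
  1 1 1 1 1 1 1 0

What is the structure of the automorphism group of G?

Vertex h has degree 7 and every other vertex has degree 1, so G is the star K_{1,7} with centre h. The 7 leaves are pairwise interchangeable while the centre is fixed, giving Aut(G) = S_7.

S_7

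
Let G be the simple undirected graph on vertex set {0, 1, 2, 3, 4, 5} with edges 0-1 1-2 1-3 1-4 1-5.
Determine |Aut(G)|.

120

Vertex 1 has degree 5 and every other vertex has degree 1, so G is the star K_{1,5} with centre 1. Any automorphism fixes the centre and permutes the 5 leaves freely, so Aut(G) ≅ S_5 of order 5! = 120.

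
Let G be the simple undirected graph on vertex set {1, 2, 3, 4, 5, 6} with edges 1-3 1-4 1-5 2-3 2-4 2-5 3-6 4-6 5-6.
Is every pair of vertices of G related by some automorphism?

Yes

G is 3-regular and bipartite with parts {1, 2, 6} and {3, 4, 5} (each part is independent and every cross-pair is an edge), so G = K_{3,3}. Each part can be permuted independently (S_3 × S_3) and the two equal-size parts can also be swapped, giving (S_3 × S_3) ⋊ Z_2 of order 2·(3!)² = 72. Under this action every vertex can be carried to every other, so G is vertex-transitive.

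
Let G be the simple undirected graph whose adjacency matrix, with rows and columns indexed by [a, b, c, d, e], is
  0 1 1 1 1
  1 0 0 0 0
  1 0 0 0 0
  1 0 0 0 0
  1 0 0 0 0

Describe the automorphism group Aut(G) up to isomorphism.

Vertex a has degree 4 and every other vertex has degree 1, so G is the star K_{1,4} with centre a. The 4 leaves are pairwise interchangeable while the centre is fixed, giving Aut(G) = S_4.

the symmetric group on 4 letters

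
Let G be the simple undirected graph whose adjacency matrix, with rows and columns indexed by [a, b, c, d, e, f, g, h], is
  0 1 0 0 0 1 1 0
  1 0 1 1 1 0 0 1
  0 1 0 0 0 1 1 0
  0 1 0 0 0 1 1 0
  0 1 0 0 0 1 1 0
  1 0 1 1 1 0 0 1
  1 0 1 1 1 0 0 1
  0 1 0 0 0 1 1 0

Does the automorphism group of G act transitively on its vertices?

Automorphisms preserve degree, but G has vertices of degree 3 and vertices of degree 5; no automorphism maps one to the other, so G is not vertex-transitive.

No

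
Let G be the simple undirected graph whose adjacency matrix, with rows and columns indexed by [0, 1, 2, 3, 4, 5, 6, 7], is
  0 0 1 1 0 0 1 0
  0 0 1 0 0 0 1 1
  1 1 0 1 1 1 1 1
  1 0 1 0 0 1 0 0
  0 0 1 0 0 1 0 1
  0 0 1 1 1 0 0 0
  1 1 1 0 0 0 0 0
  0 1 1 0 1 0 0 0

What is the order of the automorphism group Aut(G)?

Vertex 2 is the unique vertex of degree 7; the remaining 7 vertices each have degree 3 and induce a cycle, so G is the wheel on 8 vertices with hub 2. With the hub fixed, the remaining symmetry is that of the rim cycle C_7, giving the dihedral group D_7.

14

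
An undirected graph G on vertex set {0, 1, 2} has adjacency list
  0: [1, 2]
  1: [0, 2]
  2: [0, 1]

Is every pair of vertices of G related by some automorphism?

Yes

All 3 vertices are pairwise adjacent: G = K_3. Every bijection on the vertex set is an automorphism of K_3; hence Aut(K_3) ≅ S_3, order 6. This group acts transitively on the 3 vertices.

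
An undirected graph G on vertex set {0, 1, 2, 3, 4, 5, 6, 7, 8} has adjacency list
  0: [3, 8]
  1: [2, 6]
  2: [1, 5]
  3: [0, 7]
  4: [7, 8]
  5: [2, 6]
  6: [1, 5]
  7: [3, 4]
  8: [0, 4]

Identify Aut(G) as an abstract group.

G has two connected components, {0, 3, 4, 7, 8} and {1, 2, 5, 6}; each is 2-regular, so G = C_5 ⊔ C_4. No automorphism exchanges components of different sizes, hence Aut(G) is the direct product D_5 × D_4, order 80.

D_5 × D_4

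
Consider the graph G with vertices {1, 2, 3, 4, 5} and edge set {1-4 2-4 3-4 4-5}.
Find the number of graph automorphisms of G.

24

Vertex 4 has degree 4 and every other vertex has degree 1, so G is the star K_{1,4} with centre 4. The 4 leaves are pairwise interchangeable while the centre is fixed, giving Aut(G) = S_4.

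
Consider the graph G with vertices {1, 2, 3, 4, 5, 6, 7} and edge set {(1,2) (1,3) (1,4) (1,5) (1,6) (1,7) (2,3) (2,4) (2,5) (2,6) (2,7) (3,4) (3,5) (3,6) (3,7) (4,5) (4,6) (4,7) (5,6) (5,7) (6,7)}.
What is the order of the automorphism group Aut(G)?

Every vertex has degree 6, so G is the complete graph K_7. Every bijection on the vertex set is an automorphism of K_7; hence Aut(K_7) ≅ S_7, order 5040.

5040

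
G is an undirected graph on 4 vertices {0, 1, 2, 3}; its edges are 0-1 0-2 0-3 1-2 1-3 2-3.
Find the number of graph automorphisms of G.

Every vertex has degree 3, so G is the complete graph K_4. Any permutation of the 4 vertices preserves K_4, so Aut(K_4) = S_4 of order 4! = 24.

24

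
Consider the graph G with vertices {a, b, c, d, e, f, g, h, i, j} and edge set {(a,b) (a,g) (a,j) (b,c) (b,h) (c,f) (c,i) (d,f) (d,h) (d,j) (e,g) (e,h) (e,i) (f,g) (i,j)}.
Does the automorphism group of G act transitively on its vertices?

G is 3-regular on 10 vertices with no triangles and no 4-cycles (girth 5): this is the Petersen graph. It is a classical fact that the Petersen graph has automorphism group S_5 (order 120), arising from its description as the Kneser graph K(5,2). Under this action every vertex can be carried to every other, so G is vertex-transitive.

Yes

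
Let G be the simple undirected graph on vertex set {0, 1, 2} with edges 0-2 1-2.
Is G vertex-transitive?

Vertex 2 is the only vertex of degree 2, so every automorphism fixes it; G is not vertex-transitive.

No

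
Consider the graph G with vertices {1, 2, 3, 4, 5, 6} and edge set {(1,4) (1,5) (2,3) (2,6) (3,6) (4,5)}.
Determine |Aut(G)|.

G has two connected components, {2, 3, 6} and {1, 4, 5}; each is 2-regular, so G = C_3 ⊔ C_3. Aut of a disjoint union of two copies of C_3 is the wreath product D_3 ≀ Z_2, of order 2·6² = 72.

72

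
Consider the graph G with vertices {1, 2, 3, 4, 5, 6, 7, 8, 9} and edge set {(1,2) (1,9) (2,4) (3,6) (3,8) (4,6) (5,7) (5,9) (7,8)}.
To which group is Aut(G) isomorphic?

D_9

G is 2-regular and connected on 9 vertices, i.e. the cycle C_9. C_9 has 9 rotations and 9 reflections, so Aut(C_9) ≅ D_9 of order 18.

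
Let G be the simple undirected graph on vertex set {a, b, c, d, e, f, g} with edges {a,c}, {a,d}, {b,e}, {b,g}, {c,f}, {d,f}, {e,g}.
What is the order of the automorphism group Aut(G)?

G has two connected components, {a, c, d, f} and {b, e, g}; each is 2-regular, so G = C_4 ⊔ C_3. The components are non-isomorphic (different sizes), so Aut(G) = Aut(C_3) × Aut(C_4) = D_3 × D_4 of order 6·8 = 48.

48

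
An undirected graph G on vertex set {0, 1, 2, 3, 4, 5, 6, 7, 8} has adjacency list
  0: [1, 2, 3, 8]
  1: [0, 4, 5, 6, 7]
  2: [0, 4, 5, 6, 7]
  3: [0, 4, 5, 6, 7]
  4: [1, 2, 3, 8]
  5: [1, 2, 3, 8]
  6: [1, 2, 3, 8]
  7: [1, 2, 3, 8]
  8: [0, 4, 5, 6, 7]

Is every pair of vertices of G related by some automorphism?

No

Automorphisms preserve degree, but G has vertices of degree 4 and vertices of degree 5; no automorphism maps one to the other, so G is not vertex-transitive.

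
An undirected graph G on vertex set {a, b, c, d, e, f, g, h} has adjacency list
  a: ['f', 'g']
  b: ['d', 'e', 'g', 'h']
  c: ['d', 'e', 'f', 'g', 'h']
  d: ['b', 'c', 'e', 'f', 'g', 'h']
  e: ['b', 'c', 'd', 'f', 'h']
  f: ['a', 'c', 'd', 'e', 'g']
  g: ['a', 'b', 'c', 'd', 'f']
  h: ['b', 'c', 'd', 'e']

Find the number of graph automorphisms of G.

The degree sequence is [2, 4, 5, 6, 5, 5, 5, 4]. Checking the degree-preserving permutations of the vertex set shows that none except the identity preserves every edge, so Aut(G) is trivial.

1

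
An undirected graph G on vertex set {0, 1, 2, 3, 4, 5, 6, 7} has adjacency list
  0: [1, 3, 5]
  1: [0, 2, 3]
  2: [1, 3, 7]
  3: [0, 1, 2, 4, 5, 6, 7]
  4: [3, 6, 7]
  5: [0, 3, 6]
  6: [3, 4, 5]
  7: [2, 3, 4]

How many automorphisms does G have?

Vertex 3 is the unique vertex of degree 7; the remaining 7 vertices each have degree 3 and induce a cycle, so G is the wheel on 8 vertices with hub 3. With the hub fixed, the remaining symmetry is that of the rim cycle C_7, giving the dihedral group D_7.

14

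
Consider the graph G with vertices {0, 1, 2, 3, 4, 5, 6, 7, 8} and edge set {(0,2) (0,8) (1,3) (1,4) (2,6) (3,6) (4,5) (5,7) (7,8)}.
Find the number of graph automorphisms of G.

Every vertex has degree 2 and the graph is connected, so G is the 9-cycle C_9. C_9 has 9 rotations and 9 reflections, so Aut(C_9) ≅ D_9 of order 18.

18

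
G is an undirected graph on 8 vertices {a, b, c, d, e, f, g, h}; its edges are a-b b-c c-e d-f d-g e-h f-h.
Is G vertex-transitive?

Automorphisms preserve degree, but G has vertices of degree 1 and vertices of degree 2; no automorphism maps one to the other, so G is not vertex-transitive.

No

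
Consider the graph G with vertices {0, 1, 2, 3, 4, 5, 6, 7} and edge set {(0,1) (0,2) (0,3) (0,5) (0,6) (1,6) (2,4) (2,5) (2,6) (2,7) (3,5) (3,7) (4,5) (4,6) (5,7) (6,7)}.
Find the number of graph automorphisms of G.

1

Degrees alone do not determine every vertex (e.g. 0 and 2 both have degree 5), but their neighbour-degree multisets differ: N(0) has degrees [2, 3, 5, 5, 5] while N(2) has degrees [3, 4, 5, 5, 5]. Repeating this refinement separates all vertices, so the only automorphism is the identity.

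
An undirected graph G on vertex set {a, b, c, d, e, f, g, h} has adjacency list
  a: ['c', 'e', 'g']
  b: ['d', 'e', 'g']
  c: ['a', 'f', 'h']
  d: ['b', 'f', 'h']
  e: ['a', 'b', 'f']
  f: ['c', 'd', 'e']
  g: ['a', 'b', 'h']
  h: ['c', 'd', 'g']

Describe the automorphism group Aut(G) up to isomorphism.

Z_2^3 ⋊ S_3

G is 3-regular and bipartite on 2^3 = 8 vertices with girth 4; it is the hypercube graph Q_3. Aut(Q_3) consists of the signed permutations of the 3 coordinate axes: 3! permutations times 2^3 sign flips, so |Aut| = 2^3·3! = 48.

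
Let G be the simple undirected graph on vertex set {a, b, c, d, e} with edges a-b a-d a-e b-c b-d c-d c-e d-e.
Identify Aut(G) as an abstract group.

Vertex d is the unique vertex of degree 4; the remaining 4 vertices each have degree 3 and induce a cycle, so G is the wheel on 5 vertices with hub d. Every automorphism fixes the hub and acts on the rim 4-cycle, so Aut(G) ≅ Aut(C_4) = D_4 of order 8.

D_4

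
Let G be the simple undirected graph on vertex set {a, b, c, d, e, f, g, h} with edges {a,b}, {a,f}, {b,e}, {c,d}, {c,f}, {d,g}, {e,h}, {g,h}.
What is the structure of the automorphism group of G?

Every vertex has degree 2 and the graph is connected, so G is the 8-cycle C_8. C_8 has 8 rotations and 8 reflections, so Aut(C_8) ≅ D_8 of order 16.

D_8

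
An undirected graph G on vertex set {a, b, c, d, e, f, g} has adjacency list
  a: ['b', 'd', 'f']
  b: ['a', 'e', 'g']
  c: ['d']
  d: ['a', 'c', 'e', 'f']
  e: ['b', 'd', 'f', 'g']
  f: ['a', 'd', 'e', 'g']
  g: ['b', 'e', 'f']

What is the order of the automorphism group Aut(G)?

1

The degree sequence is [3, 3, 1, 4, 4, 4, 3]. Checking the degree-preserving permutations of the vertex set shows that none except the identity preserves every edge, so Aut(G) is trivial.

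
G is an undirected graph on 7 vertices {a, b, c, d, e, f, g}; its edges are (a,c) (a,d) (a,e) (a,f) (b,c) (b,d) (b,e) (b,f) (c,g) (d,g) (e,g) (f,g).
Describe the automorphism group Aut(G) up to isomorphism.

The vertices split by degree into {a, b, g} (degree 4) and {c, d, e, f} (degree 3); every edge runs between the two parts, so G is the complete bipartite graph K_{3,4}. The parts have unequal sizes, so no automorphism swaps them; each part is permuted independently, giving S_4 × S_3 of order 4!·3! = 144.

S_4 × S_3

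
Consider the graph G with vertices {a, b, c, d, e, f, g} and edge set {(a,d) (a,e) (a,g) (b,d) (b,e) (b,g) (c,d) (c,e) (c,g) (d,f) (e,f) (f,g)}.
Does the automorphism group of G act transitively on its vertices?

No

Automorphisms preserve degree, but G has vertices of degree 3 and vertices of degree 4; no automorphism maps one to the other, so G is not vertex-transitive.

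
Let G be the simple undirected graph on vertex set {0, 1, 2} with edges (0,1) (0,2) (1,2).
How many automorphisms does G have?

Every vertex has degree 2, so G is the complete graph K_3. Every bijection on the vertex set is an automorphism of K_3; hence Aut(K_3) ≅ S_3, order 6.

6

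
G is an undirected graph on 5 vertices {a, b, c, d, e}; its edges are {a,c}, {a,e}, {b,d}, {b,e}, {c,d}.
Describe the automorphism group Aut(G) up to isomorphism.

D_5

G is 2-regular and connected on 5 vertices, i.e. the cycle C_5. The automorphisms of the 5-cycle are exactly the symmetries of a regular 5-gon: the dihedral group D_5, |D_5| = 10.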